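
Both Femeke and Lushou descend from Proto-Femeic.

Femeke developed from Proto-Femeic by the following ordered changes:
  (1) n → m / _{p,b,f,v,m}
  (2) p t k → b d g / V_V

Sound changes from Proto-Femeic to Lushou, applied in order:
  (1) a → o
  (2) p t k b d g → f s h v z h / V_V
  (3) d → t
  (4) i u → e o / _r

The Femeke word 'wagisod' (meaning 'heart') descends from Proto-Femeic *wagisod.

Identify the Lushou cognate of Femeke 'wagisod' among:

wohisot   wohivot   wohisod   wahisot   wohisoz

Lushou: *wagisod
  wagisod → wogisod   [vowel merger]
  wogisod → wohisod   [intervocalic lenition]
  wohisod → wohisot   [unconditioned shift]
  wohisot (rule 4 does not apply)
  giving Lushou wohisot.
Among the options, 'wohisot' alone shows every Lushou change applied in order.

wohisot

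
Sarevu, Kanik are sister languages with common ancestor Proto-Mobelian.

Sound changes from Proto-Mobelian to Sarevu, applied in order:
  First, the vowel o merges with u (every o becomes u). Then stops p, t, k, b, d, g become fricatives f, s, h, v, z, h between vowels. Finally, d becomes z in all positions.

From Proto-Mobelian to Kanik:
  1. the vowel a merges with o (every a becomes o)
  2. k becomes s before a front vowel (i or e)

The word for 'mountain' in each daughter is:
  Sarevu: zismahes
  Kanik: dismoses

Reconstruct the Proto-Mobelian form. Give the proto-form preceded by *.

*dismakes

Position 5: Sarevu has a, Kanik has o. Sarevu preserves a here (none of its changes turn any other segment into a), so the proto-segment is *a.
Position 1: Sarevu has z, Kanik has d. Kanik preserves d here (none of its changes turn any other segment into d), so the proto-segment is *d.
Position 6: Sarevu has h, Kanik has s. Taking the neighbouring segments as reconstructed: Sarevu h could go back to *k or *g or *h; Kanik s could go back to *k or *s — the one source consistent with every daughter is *k.
The remaining positions agree across the daughters. Check the candidate against every language:
Sarevu: *dismakes > dismahes > zismahes  (by intervocalic lenition, unconditioned shift)
Kanik: *dismakes
  dismakes → dismokes   [vowel merger]
  dismokes → dismoses   [palatalisation]
  giving Kanik dismoses.
No other proto-form is consistent with every reflex, so the reconstruction is *dismakes.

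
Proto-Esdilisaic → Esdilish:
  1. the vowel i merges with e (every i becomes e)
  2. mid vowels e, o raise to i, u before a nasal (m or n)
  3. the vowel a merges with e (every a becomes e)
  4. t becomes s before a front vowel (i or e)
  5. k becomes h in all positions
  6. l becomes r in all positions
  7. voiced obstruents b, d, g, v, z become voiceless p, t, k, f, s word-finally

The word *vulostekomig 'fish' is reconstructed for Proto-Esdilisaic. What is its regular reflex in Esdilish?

Esdilish: start from *vulostekomig.
  rule 1 (vowel merger): vulostekomig → vulostekomeg
  rule 2 (pre-nasal raising): vulostekomeg → vulostekumeg
  rule 3: no change — vulostekumeg
  rule 4 (palatalisation): vulostekumeg → vulossekumeg
  rule 5 (unconditioned shift): vulossekumeg → vulossehumeg
  rule 6 (unconditioned shift): vulossehumeg → vurossehumeg
  rule 7 (final devoicing): vurossehumeg → vurossehumek
  ⇒ Esdilish vurossehumek

vurossehumek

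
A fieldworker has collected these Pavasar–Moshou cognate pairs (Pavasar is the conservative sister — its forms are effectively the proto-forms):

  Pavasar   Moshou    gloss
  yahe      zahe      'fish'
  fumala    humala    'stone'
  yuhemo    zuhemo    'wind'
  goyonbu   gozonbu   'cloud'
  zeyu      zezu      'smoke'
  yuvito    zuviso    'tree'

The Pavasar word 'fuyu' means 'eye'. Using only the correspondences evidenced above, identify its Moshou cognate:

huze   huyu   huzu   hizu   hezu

huzu

fumala ~ humala — Pavasar f corresponds to Moshou h word-initially before a back vowel.
zeyu ~ zezu — Pavasar y corresponds to Moshou z between vowels (before a back vowel).
Applying these to Pavasar 'fuyu':
  fuyu → huyu   (f→h word-initially before a back vowel)
  huyu → huzu   (y→z between vowels (before a back vowel))
So the Moshou cognate is 'huzu'.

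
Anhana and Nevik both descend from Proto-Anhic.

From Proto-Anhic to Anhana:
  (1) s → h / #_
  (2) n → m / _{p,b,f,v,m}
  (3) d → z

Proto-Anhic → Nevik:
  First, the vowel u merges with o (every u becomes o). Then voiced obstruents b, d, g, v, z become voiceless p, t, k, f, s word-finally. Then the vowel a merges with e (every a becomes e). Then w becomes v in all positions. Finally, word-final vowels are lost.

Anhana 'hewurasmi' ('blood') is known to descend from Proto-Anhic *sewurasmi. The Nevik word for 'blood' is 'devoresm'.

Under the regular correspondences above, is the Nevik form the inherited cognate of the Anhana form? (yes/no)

Derive the expected Nevik reflex of *sewurasmi:
Nevik: *sewurasmi > seworasmi > seworesmi > sevoresmi > sevoresm  (by vowel merger, vowel merger, unconditioned shift, apocope)
The regular Nevik reflex would be 'sevoresm', but the attested form is 'devoresm'. The correspondence is irregular, so they are not cognates (the Nevik form has a different source).

no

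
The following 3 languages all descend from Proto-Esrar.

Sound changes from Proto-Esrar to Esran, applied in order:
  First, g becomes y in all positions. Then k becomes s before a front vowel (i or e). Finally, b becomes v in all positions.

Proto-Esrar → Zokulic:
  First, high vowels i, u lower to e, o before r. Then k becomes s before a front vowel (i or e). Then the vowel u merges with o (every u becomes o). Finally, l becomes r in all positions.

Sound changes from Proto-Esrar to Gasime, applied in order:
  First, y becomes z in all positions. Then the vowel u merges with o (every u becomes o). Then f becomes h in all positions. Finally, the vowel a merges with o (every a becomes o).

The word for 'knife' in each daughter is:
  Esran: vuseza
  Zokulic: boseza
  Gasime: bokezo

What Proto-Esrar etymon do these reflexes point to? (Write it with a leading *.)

Position 3: Esran has s, Zokulic has s, Gasime has k. Gasime preserves k here (none of its changes turn any other segment into k), so the proto-segment is *k.
Position 1: Esran has v, Zokulic has b, Gasime has b. Zokulic preserves b here (none of its changes turn any other segment into b), so the proto-segment is *b.
Continuing position by position gives *bukeza; check it forward:
Esran: *bukeza > buseza > vuseza  (by palatalisation, unconditioned shift)
Zokulic: *bukeza
  bukeza (rule 1 does not apply)
  bukeza → buseza   [palatalisation]
  buseza → boseza   [vowel merger]
  boseza (rule 4 does not apply)
  giving Zokulic boseza.
Gasime: *bukeza
  bukeza (rule 1 does not apply)
  bukeza → bokeza   [vowel merger]
  bokeza (rule 3 does not apply)
  bokeza → bokezo   [vowel merger]
  giving Gasime bokezo.
Only *bukeza yields all of Esran vuseza, Zokulic boseza, Gasime bokezo.

*bukeza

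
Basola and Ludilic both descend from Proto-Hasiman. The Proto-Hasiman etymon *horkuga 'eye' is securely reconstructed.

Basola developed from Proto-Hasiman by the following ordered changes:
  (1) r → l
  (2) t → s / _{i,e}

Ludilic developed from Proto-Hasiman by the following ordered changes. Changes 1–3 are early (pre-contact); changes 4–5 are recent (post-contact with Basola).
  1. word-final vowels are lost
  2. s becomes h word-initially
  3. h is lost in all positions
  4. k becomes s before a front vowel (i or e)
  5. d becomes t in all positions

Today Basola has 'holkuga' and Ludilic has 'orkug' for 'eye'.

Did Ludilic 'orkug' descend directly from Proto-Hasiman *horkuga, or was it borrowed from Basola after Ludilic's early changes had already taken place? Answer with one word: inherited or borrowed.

If inherited, *horkuga would pass through all of Ludilic's changes:
Ludilic: start from *horkuga.
  rule 1 (apocope): horkuga → horkug
  rule 2: no change — horkug
  rule 3 (h-loss): horkug → orkug
  rule 4: no change — orkug
  rule 5: no change — orkug
  ⇒ Ludilic orkug
If borrowed from Basola 'holkuga' after the early changes, it would undergo only the recent ones:
  rule 4 (palatalisation): no change (holkuga)
  rule 5 (unconditioned shift): no change (holkuga)
  ⇒ as a loan: holkuga
Ludilic 'orkug' matches the inherited outcome exactly, so it is an inherited cognate, not a loan.

inherited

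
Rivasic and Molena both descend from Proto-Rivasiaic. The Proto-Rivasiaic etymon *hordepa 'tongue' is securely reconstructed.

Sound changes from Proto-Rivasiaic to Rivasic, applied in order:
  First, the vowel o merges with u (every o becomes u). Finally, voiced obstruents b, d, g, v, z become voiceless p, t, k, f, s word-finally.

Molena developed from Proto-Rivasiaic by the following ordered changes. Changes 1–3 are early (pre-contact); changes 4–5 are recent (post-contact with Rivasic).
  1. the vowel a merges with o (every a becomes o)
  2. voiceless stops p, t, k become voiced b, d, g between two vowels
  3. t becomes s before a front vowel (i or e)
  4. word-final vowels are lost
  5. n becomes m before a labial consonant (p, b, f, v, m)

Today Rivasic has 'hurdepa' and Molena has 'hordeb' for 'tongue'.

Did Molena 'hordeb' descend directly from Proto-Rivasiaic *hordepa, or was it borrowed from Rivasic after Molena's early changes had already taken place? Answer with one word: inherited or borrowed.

If inherited, *hordepa would pass through all of Molena's changes:
Molena: *hordepa
  hordepa → hordepo   [vowel merger]
  hordepo → hordebo   [intervocalic voicing]
  hordebo (rule 3 does not apply)
  hordebo → hordeb   [apocope]
  hordeb (rule 5 does not apply)
  giving Molena hordeb.
If borrowed from Rivasic 'hurdepa' after the early changes, it would undergo only the recent ones:
  rule 4 (apocope): hurdepa → hurdep
  rule 5 (nasal place assimilation): no change (hurdep)
  ⇒ as a loan: hurdep
Molena 'hordeb' matches the inherited outcome exactly, so it is an inherited cognate, not a loan.

inherited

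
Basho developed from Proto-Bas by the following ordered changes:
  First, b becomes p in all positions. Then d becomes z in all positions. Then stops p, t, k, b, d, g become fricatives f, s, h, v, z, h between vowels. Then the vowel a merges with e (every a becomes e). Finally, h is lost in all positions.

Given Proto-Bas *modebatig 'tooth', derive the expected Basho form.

mozefesig

Basho: start from *modebatig.
  rule 1 (unconditioned shift): modebatig → modepatig
  rule 2 (unconditioned shift): modepatig → mozepatig
  rule 3 (intervocalic lenition): mozepatig → mozefasig
  rule 4 (vowel merger): mozefasig → mozefesig
  rule 5: no change — mozefesig
  ⇒ Basho mozefesig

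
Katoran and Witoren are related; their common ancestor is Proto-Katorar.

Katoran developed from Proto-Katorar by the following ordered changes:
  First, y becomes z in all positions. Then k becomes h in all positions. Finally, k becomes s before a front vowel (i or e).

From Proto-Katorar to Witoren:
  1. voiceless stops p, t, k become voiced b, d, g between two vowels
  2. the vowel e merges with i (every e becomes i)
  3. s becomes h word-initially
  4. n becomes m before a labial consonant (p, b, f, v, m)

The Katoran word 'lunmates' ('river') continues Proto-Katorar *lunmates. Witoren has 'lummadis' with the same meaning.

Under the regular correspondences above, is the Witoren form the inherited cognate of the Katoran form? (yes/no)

Derive the expected Witoren reflex of *lunmates:
Witoren: *lunmates
  lunmates → lunmades   [intervocalic voicing]
  lunmades → lunmadis   [vowel merger]
  lunmadis (rule 3 does not apply)
  lunmadis → lummadis   [nasal place assimilation]
  giving Witoren lummadis.
Witoren 'lummadis' matches the regular reflex exactly, so the pair is cognate.

yes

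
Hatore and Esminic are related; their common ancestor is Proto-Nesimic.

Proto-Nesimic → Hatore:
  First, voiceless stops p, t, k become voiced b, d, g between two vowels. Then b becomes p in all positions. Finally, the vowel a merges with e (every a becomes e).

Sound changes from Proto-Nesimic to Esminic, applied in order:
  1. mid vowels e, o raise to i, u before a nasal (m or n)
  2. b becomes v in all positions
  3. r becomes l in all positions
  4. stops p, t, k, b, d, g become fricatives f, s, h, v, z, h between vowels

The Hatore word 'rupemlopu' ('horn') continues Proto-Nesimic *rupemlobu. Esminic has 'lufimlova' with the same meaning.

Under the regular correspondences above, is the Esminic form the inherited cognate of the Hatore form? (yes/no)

Derive the expected Esminic reflex of *rupemlobu:
Esminic: *rupemlobu > rupimlobu > rupimlovu > lupimlovu > lufimlovu  (by pre-nasal raising, unconditioned shift, unconditioned shift, intervocalic lenition)
The regular Esminic reflex would be 'lufimlovu', but the attested form is 'lufimlova'. The correspondence is irregular, so they are not cognates (the Esminic form has a different source).

no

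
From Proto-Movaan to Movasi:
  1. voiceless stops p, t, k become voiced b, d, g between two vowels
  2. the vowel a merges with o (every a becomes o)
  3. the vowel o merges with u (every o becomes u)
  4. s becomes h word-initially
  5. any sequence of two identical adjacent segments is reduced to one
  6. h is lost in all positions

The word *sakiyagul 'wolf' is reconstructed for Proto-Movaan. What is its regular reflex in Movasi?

Movasi: *sakiyagul > sagiyagul > sogiyogul > sugiyugul > hugiyugul > ugiyugul  (by intervocalic voicing, vowel merger, vowel merger, debuccalisation, h-loss)

ugiyugul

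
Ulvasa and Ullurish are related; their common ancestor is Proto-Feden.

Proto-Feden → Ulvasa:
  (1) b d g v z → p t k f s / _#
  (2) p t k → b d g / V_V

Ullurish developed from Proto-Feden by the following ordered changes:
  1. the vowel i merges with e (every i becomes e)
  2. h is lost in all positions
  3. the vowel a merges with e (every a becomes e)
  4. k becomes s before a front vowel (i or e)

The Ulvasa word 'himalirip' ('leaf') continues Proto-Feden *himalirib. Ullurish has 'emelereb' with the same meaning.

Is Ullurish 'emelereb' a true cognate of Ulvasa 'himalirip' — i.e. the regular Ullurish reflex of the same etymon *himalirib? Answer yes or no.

yes

Derive the expected Ullurish reflex of *himalirib:
Ullurish: *himalirib > hemalereb > emalereb > emelereb  (by vowel merger, h-loss, vowel merger)
Ullurish 'emelereb' matches the regular reflex exactly, so the pair is cognate.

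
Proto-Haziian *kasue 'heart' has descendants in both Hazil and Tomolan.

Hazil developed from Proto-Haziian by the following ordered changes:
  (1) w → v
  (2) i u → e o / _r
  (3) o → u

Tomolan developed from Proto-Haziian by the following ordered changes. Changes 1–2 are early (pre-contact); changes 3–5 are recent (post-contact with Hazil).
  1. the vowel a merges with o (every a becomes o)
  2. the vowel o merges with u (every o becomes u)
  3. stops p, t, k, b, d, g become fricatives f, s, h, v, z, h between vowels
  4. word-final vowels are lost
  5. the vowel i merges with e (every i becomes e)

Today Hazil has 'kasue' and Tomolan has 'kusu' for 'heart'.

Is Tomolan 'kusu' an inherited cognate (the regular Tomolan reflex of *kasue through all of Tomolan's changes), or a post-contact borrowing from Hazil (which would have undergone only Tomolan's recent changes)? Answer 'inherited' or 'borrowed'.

If inherited, *kasue would pass through all of Tomolan's changes:
Tomolan: *kasue > kosue > kusue > kusu  (by vowel merger, vowel merger, apocope)
If borrowed from Hazil 'kasue' after the early changes, it would undergo only the recent ones:
  rule 3 (intervocalic lenition): no change (kasue)
  rule 4 (apocope): kasue → kasu
  rule 5 (vowel merger): no change (kasu)
  ⇒ as a loan: kasu
Tomolan 'kusu' matches the inherited outcome exactly, so it is an inherited cognate, not a loan.

inherited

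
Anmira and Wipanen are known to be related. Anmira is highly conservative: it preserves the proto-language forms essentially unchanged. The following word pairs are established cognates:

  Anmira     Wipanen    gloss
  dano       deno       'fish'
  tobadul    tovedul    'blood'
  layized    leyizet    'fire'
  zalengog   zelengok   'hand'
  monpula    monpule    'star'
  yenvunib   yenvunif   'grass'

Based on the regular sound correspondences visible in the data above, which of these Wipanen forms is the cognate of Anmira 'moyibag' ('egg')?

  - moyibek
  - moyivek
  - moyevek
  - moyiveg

moyivek

tobadul ~ tovedul — Anmira b corresponds to Wipanen v between vowels (before a back vowel).
tobadul ~ tovedul, layized ~ leyizet — Anmira a corresponds to Wipanen e after a consonant, before a consonant other than r, m, n, p, b, f, v.
zalengog ~ zelengok — Anmira g corresponds to Wipanen k word-finally.
Applying these to Anmira 'moyibag':
  moyibag → moyivag   (b→v between vowels (before a back vowel))
  moyivag → moyiveg   (a→e after a consonant, before a consonant other than r, m, n, p, b, f, v)
  moyiveg → moyivek   (g→k word-finally)
So the Wipanen cognate is 'moyivek'.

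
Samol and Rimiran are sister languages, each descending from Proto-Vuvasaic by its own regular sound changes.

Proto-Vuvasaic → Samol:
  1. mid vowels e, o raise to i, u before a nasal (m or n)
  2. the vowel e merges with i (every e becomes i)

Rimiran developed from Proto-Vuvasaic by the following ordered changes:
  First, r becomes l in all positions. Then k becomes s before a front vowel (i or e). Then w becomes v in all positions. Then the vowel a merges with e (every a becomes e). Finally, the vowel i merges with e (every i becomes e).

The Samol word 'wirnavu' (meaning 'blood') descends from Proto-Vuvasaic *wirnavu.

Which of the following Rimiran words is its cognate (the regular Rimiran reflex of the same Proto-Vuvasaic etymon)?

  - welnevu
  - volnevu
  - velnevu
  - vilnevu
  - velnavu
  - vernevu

velnevu

Rimiran: *wirnavu
  wirnavu → wilnavu   [unconditioned shift]
  wilnavu (rule 2 does not apply)
  wilnavu → vilnavu   [unconditioned shift]
  vilnavu → vilnevu   [vowel merger]
  vilnevu → velnevu   [vowel merger]
  giving Rimiran velnevu.
Only 'velnevu' matches the regular Rimiran development of *wirnavu.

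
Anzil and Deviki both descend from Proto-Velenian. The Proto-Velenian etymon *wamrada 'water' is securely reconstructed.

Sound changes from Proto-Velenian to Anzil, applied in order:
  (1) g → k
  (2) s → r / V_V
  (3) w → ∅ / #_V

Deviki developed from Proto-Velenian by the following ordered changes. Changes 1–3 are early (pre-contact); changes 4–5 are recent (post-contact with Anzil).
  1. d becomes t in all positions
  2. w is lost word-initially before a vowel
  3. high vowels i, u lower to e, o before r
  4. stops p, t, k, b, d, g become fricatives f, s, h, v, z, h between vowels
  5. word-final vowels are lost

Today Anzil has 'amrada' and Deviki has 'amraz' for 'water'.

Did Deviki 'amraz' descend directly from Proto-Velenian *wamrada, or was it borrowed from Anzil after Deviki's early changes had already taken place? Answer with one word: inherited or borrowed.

If inherited, *wamrada would pass through all of Deviki's changes:
Deviki: start from *wamrada.
  rule 1 (unconditioned shift): wamrada → wamrata
  rule 2 (glide loss): wamrata → amrata
  rule 3: no change — amrata
  rule 4 (intervocalic lenition): amrata → amrasa
  rule 5 (apocope): amrasa → amras
  ⇒ Deviki amras
If borrowed from Anzil 'amrada' after the early changes, it would undergo only the recent ones:
  rule 4 (intervocalic lenition): amrada → amraza
  rule 5 (apocope): amraza → amraz
  ⇒ as a loan: amraz
Deviki 'amraz' matches the loan outcome 'amraz', not the inherited 'amras' — it skipped the early Deviki changes, so it was borrowed from Anzil.

borrowed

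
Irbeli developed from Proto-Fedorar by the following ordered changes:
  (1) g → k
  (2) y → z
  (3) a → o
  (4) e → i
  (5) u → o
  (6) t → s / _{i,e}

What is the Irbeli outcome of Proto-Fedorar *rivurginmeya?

rivorkinmizo

Irbeli: *rivurginmeya
  rivurginmeya → rivurkinmeya   [unconditioned shift]
  rivurkinmeya → rivurkinmeza   [unconditioned shift]
  rivurkinmeza → rivurkinmezo   [vowel merger]
  rivurkinmezo → rivurkinmizo   [vowel merger]
  rivurkinmizo → rivorkinmizo   [vowel merger]
  rivorkinmizo (rule 6 does not apply)
  giving Irbeli rivorkinmizo.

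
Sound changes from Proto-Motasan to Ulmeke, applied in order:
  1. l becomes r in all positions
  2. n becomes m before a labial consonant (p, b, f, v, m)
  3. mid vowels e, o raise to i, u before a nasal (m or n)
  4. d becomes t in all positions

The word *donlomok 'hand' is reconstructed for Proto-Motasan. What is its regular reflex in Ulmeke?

Ulmeke: *donlomok
  donlomok → donromok   [unconditioned shift]
  donromok (rule 2 does not apply)
  donromok → dunrumok   [pre-nasal raising]
  dunrumok → tunrumok   [unconditioned shift]
  giving Ulmeke tunrumok.

tunrumok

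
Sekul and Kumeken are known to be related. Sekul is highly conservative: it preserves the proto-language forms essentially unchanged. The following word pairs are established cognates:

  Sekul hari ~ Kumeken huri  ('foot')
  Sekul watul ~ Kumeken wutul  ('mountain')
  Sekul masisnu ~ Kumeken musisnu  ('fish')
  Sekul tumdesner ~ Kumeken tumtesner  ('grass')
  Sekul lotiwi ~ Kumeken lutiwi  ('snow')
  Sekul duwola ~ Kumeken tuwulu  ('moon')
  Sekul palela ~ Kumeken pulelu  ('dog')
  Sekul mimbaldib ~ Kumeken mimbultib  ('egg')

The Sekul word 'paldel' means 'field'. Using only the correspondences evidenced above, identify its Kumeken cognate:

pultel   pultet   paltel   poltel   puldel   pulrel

pultel

watul ~ wutul, masisnu ~ musisnu — Sekul a corresponds to Kumeken u after a consonant, before a consonant other than r, m, n, p, b, f, v.
tumdesner ~ tumtesner — Sekul d corresponds to Kumeken t after a consonant, before a front vowel.
Applying these to Sekul 'paldel':
  paldel → puldel   (a→u after a consonant, before a consonant other than r, m, n, p, b, f, v)
  puldel → pultel   (d→t after a consonant, before a front vowel)
So the Kumeken cognate is 'pultel'.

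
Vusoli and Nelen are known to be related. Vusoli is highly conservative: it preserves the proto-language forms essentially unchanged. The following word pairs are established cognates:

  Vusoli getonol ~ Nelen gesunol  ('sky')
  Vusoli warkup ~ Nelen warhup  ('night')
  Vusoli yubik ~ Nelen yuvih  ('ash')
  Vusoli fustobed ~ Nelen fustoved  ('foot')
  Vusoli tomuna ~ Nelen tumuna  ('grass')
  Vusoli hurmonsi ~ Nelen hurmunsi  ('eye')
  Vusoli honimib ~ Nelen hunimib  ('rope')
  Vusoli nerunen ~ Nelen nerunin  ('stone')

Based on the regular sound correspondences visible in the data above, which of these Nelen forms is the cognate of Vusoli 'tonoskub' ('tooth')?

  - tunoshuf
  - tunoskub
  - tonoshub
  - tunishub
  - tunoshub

getonol ~ gesunol, hurmonsi ~ hurmunsi — Vusoli o corresponds to Nelen u after a consonant, before a nasal.
warkup ~ warhup — Vusoli k corresponds to Nelen h after a consonant, before a back vowel.
Applying these to Vusoli 'tonoskub':
  tonoskub → tunoskub   (o→u after a consonant, before a nasal)
  tunoskub → tunoshub   (k→h after a consonant, before a back vowel)
So the Nelen cognate is 'tunoshub'.

tunoshub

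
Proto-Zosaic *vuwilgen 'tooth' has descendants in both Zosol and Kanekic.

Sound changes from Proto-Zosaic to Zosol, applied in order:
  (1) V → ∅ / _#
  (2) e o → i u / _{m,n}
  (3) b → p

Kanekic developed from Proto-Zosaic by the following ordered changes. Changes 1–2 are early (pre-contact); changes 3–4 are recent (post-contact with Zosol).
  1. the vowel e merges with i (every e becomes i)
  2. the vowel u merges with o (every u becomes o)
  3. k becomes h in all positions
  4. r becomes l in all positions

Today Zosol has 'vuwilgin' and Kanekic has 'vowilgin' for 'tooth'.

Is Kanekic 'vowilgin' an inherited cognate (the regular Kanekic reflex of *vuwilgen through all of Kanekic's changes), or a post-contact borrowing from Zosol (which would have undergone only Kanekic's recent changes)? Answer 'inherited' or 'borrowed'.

inherited

If inherited, *vuwilgen would pass through all of Kanekic's changes:
Kanekic: start from *vuwilgen.
  rule 1 (vowel merger): vuwilgen → vuwilgin
  rule 2 (vowel merger): vuwilgin → vowilgin
  rule 3: no change — vowilgin
  rule 4: no change — vowilgin
  ⇒ Kanekic vowilgin
If borrowed from Zosol 'vuwilgin' after the early changes, it would undergo only the recent ones:
  rule 3 (unconditioned shift): no change (vuwilgin)
  rule 4 (unconditioned shift): no change (vuwilgin)
  ⇒ as a loan: vuwilgin
Kanekic 'vowilgin' matches the inherited outcome exactly, so it is an inherited cognate, not a loan.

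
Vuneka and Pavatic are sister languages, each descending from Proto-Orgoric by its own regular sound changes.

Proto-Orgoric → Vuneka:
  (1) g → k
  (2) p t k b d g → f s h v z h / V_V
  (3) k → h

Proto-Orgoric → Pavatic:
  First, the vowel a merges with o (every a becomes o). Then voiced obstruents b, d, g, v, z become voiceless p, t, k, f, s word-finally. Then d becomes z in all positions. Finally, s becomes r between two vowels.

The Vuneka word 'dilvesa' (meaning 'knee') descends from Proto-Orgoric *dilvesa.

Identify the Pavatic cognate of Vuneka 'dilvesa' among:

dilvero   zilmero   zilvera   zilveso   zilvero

Pavatic: start from *dilvesa.
  rule 1 (vowel merger): dilvesa → dilveso
  rule 2: no change — dilveso
  rule 3 (unconditioned shift): dilveso → zilveso
  rule 4 (rhotacism): zilveso → zilvero
  ⇒ Pavatic zilvero
The other candidates each miss or misapply at least one Pavatic change.

zilvero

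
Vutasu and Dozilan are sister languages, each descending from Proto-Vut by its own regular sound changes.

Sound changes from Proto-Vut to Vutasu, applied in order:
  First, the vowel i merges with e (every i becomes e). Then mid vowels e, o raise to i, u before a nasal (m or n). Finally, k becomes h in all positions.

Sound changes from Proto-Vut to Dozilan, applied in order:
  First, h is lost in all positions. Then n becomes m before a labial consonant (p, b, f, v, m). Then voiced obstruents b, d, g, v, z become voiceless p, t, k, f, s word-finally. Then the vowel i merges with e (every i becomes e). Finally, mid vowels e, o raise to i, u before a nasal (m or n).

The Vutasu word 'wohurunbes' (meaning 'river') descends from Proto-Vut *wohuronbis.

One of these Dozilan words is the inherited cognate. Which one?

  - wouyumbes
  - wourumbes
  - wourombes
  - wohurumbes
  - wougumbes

Dozilan: *wohuronbis > wouronbis > wourombis > wourombes > wourumbes  (by h-loss, nasal place assimilation, vowel merger, pre-nasal raising)
Only 'wourumbes' matches the regular Dozilan development of *wohuronbis.

wourumbes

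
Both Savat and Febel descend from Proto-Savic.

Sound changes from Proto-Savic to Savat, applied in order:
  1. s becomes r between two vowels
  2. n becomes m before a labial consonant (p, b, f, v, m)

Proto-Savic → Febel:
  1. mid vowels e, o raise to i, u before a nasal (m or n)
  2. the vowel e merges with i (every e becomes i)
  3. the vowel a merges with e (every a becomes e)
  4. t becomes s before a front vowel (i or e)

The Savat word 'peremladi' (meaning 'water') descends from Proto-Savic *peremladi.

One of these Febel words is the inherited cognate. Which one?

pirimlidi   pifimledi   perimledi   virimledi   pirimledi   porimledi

Febel: *peremladi > perimladi > pirimladi > pirimledi  (by pre-nasal raising, vowel merger, vowel merger)

pirimledi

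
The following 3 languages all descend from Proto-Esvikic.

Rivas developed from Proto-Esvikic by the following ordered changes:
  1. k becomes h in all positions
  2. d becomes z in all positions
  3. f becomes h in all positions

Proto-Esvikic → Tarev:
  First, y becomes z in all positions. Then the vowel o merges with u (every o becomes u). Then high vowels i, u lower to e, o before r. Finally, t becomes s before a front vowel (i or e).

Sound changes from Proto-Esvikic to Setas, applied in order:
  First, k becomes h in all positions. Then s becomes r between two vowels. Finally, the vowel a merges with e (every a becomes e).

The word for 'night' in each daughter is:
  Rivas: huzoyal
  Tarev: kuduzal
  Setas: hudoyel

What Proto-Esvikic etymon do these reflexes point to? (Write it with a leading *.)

*kudoyal

Position 5: Rivas has y, Tarev has z, Setas has y. Rivas preserves y here (none of its changes turn any other segment into y), so the proto-segment is *y.
Position 4: Rivas has o, Tarev has u, Setas has o. Rivas preserves o here (none of its changes turn any other segment into o), so the proto-segment is *o.
Continuing position by position gives *kudoyal; check it forward:
Rivas: *kudoyal
  kudoyal → hudoyal   [unconditioned shift]
  hudoyal → huzoyal   [unconditioned shift]
  huzoyal (rule 3 does not apply)
  giving Rivas huzoyal.
Tarev: start from *kudoyal.
  rule 1 (unconditioned shift): kudoyal → kudozal
  rule 2 (vowel merger): kudozal → kuduzal
  rule 3: no change — kuduzal
  rule 4: no change — kuduzal
  ⇒ Tarev kuduzal
Setas: *kudoyal
  kudoyal → hudoyal   [unconditioned shift]
  hudoyal (rule 2 does not apply)
  hudoyal → hudoyel   [vowel merger]
  giving Setas hudoyel.
No other proto-form is consistent with every reflex, so the reconstruction is *kudoyal.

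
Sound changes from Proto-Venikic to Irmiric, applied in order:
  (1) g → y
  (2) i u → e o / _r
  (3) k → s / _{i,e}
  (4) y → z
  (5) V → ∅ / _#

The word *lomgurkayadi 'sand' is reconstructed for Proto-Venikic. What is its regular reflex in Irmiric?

Irmiric: *lomgurkayadi > lomyurkayadi > lomyorkayadi > lomzorkazadi > lomzorkazad  (by unconditioned shift, pre-rhotic lowering, unconditioned shift, apocope)

lomzorkazad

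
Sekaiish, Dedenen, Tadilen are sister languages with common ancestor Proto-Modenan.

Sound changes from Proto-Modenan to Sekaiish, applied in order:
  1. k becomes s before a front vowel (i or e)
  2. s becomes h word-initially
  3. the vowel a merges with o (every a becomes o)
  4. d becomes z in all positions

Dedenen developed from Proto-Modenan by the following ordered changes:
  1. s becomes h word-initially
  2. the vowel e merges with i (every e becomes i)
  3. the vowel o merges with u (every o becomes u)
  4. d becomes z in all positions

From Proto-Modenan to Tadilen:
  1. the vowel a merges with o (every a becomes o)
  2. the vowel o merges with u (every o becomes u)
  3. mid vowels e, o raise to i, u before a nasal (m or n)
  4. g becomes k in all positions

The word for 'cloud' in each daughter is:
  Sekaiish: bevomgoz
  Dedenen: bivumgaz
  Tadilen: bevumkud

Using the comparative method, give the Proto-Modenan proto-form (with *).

*bevomgad

Position 2: Sekaiish has e, Dedenen has i, Tadilen has e. Sekaiish preserves e here (none of its changes turn any other segment into e), so the proto-segment is *e.
Position 7: Sekaiish has o, Dedenen has a, Tadilen has u. Dedenen preserves a here (none of its changes turn any other segment into a), so the proto-segment is *a.
Verify the candidate proto-form against each daughter:
Sekaiish: *bevomgad
  bevomgad (rule 1 does not apply)
  bevomgad (rule 2 does not apply)
  bevomgad → bevomgod   [vowel merger]
  bevomgod → bevomgoz   [unconditioned shift]
  giving Sekaiish bevomgoz.
Dedenen: start from *bevomgad.
  rule 1: no change — bevomgad
  rule 2 (vowel merger): bevomgad → bivomgad
  rule 3 (vowel merger): bivomgad → bivumgad
  rule 4 (unconditioned shift): bivumgad → bivumgaz
  ⇒ Dedenen bivumgaz
Tadilen: *bevomgad > bevomgod > bevumgud > bevumkud  (by vowel merger, vowel merger, unconditioned shift)
Only *bevomgad yields all of Sekaiish bevomgoz, Dedenen bivumgaz, Tadilen bevumkud.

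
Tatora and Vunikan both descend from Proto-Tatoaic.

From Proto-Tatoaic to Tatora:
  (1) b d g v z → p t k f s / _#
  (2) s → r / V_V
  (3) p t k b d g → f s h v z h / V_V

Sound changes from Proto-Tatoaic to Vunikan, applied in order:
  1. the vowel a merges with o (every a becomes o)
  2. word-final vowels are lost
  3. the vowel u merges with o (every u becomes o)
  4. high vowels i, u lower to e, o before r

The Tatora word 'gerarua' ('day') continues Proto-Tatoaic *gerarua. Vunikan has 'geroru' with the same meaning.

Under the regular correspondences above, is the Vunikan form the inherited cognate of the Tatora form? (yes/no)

no

Derive the expected Vunikan reflex of *gerarua:
Vunikan: *gerarua > geroruo > geroru > geroro  (by vowel merger, apocope, vowel merger)
The regular Vunikan reflex would be 'geroro', but the attested form is 'geroru'. The correspondence is irregular, so they are not cognates (the Vunikan form has a different source).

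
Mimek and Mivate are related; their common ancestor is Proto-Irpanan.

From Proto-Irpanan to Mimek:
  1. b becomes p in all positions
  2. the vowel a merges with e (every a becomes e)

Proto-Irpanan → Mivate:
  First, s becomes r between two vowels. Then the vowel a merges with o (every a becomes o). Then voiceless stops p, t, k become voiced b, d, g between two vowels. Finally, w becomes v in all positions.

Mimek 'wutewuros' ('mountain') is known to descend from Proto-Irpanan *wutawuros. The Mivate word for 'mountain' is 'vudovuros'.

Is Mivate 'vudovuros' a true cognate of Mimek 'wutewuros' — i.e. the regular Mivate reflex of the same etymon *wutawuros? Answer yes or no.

Derive the expected Mivate reflex of *wutawuros:
Mivate: start from *wutawuros.
  rule 1: no change — wutawuros
  rule 2 (vowel merger): wutawuros → wutowuros
  rule 3 (intervocalic voicing): wutowuros → wudowuros
  rule 4 (unconditioned shift): wudowuros → vudovuros
  ⇒ Mivate vudovuros
Mivate 'vudovuros' matches the regular reflex exactly, so the pair is cognate.

yes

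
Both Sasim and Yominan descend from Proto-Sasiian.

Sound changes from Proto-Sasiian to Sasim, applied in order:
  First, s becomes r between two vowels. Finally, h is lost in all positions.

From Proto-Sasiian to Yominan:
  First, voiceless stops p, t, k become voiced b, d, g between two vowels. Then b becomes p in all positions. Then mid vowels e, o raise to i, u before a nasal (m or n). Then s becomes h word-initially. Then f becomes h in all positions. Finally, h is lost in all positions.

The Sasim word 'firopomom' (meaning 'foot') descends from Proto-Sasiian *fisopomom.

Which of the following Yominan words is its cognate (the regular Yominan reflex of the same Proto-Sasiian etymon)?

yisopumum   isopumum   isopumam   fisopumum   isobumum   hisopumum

isopumum

Yominan: start from *fisopomom.
  rule 1 (intervocalic voicing): fisopomom → fisobomom
  rule 2 (unconditioned shift): fisobomom → fisopomom
  rule 3 (pre-nasal raising): fisopomom → fisopumum
  rule 4: no change — fisopumum
  rule 5 (unconditioned shift): fisopumum → hisopumum
  rule 6 (h-loss): hisopumum → isopumum
  ⇒ Yominan isopumum
Among the options, 'isopumum' alone shows every Yominan change applied in order.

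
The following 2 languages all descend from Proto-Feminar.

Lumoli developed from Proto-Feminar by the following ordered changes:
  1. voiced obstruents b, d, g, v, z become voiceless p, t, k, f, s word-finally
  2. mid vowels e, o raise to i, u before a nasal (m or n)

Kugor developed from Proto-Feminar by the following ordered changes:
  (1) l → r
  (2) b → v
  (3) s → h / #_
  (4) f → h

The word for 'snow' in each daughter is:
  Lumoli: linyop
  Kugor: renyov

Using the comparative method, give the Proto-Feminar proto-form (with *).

Position 6: Lumoli has p, Kugor has v. Taking the neighbouring segments as reconstructed: Lumoli p could go back to *p or *b; Kugor v could go back to *b or *v — the one source consistent with every daughter is *b.
Position 2: Lumoli has i, Kugor has e. Kugor preserves e here (none of its changes turn any other segment into e), so the proto-segment is *e.
Verify the candidate proto-form against each daughter:
Lumoli: start from *lenyob.
  rule 1 (final devoicing): lenyob → lenyop
  rule 2 (pre-nasal raising): lenyop → linyop
  ⇒ Lumoli linyop
Kugor: *lenyob
  lenyob → renyob   [unconditioned shift]
  renyob → renyov   [unconditioned shift]
  renyov (rule 3 does not apply)
  renyov (rule 4 does not apply)
  giving Kugor renyov.
Only *lenyob yields all of Lumoli linyop, Kugor renyov.

*lenyob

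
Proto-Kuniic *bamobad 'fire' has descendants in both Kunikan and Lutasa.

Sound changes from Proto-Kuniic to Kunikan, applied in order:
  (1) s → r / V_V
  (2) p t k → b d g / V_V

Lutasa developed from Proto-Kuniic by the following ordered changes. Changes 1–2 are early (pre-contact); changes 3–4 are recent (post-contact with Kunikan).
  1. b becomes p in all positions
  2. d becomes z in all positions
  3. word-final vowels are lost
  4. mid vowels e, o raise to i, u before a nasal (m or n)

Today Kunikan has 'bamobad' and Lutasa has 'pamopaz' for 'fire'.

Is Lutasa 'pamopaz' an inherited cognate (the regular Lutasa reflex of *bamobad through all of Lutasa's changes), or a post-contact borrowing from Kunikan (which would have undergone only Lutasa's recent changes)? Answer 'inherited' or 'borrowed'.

inherited

If inherited, *bamobad would pass through all of Lutasa's changes:
Lutasa: start from *bamobad.
  rule 1 (unconditioned shift): bamobad → pamopad
  rule 2 (unconditioned shift): pamopad → pamopaz
  rule 3: no change — pamopaz
  rule 4: no change — pamopaz
  ⇒ Lutasa pamopaz
If borrowed from Kunikan 'bamobad' after the early changes, it would undergo only the recent ones:
  rule 3 (apocope): no change (bamobad)
  rule 4 (pre-nasal raising): no change (bamobad)
  ⇒ as a loan: bamobad
Lutasa 'pamopaz' matches the inherited outcome exactly, so it is an inherited cognate, not a loan.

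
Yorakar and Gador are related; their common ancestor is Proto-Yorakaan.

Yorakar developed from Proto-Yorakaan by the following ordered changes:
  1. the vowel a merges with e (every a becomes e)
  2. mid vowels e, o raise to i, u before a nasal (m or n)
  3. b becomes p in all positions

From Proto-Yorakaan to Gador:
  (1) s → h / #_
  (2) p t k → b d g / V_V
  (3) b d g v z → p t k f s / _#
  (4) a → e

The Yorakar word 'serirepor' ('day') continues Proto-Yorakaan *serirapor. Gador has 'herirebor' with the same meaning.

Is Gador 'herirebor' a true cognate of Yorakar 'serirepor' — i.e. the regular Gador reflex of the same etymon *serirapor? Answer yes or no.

Derive the expected Gador reflex of *serirapor:
Gador: *serirapor > herirapor > herirabor > herirebor  (by debuccalisation, intervocalic voicing, vowel merger)
Gador 'herirebor' matches the regular reflex exactly, so the pair is cognate.

yes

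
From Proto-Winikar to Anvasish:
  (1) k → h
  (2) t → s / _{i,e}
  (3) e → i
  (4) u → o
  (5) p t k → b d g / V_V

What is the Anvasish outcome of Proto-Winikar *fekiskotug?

fihishodog

Anvasish: start from *fekiskotug.
  rule 1 (unconditioned shift): fekiskotug → fehishotug
  rule 2: no change — fehishotug
  rule 3 (vowel merger): fehishotug → fihishotug
  rule 4 (vowel merger): fihishotug → fihishotog
  rule 5 (intervocalic voicing): fihishotog → fihishodog
  ⇒ Anvasish fihishodog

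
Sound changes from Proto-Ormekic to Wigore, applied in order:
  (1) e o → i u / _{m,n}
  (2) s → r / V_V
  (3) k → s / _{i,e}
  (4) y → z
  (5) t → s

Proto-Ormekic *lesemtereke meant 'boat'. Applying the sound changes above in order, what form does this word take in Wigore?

Wigore: *lesemtereke
  lesemtereke → lesimtereke   [pre-nasal raising]
  lesimtereke → lerimtereke   [rhotacism]
  lerimtereke → lerimterese   [palatalisation]
  lerimterese (rule 4 does not apply)
  lerimterese → lerimserese   [unconditioned shift]
  giving Wigore lerimserese.

lerimserese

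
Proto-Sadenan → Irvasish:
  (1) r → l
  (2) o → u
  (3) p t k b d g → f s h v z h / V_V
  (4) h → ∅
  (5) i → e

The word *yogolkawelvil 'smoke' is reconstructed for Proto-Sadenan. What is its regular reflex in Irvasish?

Irvasish: *yogolkawelvil
  yogolkawelvil (rule 1 does not apply)
  yogolkawelvil → yugulkawelvil   [vowel merger]
  yugulkawelvil → yuhulkawelvil   [intervocalic lenition]
  yuhulkawelvil → yuulkawelvil   [h-loss]
  yuulkawelvil → yuulkawelvel   [vowel merger]
  giving Irvasish yuulkawelvel.

yuulkawelvel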